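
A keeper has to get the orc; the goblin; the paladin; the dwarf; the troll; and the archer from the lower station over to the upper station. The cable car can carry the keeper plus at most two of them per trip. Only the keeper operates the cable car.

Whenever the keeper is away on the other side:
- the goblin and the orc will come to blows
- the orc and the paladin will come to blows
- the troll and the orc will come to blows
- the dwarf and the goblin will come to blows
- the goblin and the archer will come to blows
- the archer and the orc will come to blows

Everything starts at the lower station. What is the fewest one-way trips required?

Counting alone: the keeper can take at most 2 across per trip to the upper station, so moving all 6 needs at least 3 loaded trips out, with a return between consecutive ones — at least 5 crossings.
The safety rule pushes this higher. Following every safe sequence of crossings, the most of the 6 that can be at the upper station as the cable car arrives there on crossings 5, 7 is 4, 5 respectively — never all 6.
So no plan with fewer than 9 crossings exists, and this one achieves 9:
1. Keeper goes to the upper station with the goblin and the orc.  [the lower station: the archer, the dwarf, the paladin, the troll | the upper station: the goblin, the orc]
2. Keeper goes back to the lower station with the orc.  [the lower station: the archer, the dwarf, the orc, the paladin, the troll | the upper station: the goblin]
3. Keeper goes to the upper station with the orc and the paladin.  [the lower station: the archer, the dwarf, the troll | the upper station: the goblin, the orc, the paladin]
4. Keeper goes back to the lower station with the orc.  [the lower station: the archer, the dwarf, the orc, the troll | the upper station: the goblin, the paladin]
5. Keeper goes to the upper station with the orc and the troll.  [the lower station: the archer, the dwarf | the upper station: the goblin, the orc, the paladin, the troll]
6. Keeper goes back to the lower station with the orc.  [the lower station: the archer, the dwarf, the orc | the upper station: the goblin, the paladin, the troll]
7. Keeper goes to the upper station with the archer and the dwarf.  [the lower station: the orc | the upper station: the archer, the dwarf, the goblin, the paladin, the troll]
8. Keeper goes back to the lower station with the goblin.  [the lower station: the goblin, the orc | the upper station: the archer, the dwarf, the paladin, the troll]
9. Keeper goes to the upper station with the goblin and the orc.  [the lower station: — | the upper station: the archer, the dwarf, the goblin, the orc, the paladin, the troll]

9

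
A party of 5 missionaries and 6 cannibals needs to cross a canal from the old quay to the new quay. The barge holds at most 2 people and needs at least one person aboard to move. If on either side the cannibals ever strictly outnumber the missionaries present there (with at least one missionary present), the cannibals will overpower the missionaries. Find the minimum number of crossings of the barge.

impossible

The cannibals already outnumber the missionaries at the old quay before anyone moves, so the starting position itself is disallowed.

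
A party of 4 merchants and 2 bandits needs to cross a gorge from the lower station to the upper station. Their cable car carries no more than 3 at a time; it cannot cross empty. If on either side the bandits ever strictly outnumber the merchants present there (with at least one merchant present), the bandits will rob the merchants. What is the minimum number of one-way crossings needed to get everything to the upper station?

Counting alone: each trip to the upper station takes at most 3 across and each return brings at least 1 back, so after t trips out (and t−1 returns) at most 3t − (t−1) of the 6 are across; that first reaches 6 at t = 3, so at least 5 crossings are needed.
The plan below uses exactly 5 crossings, so it is optimal:
1. 2 bandits → the upper station.  (the lower station: 4M 0B; the upper station: 0M 2B)
2. 1 bandit ← the lower station.  (the lower station: 4M 1B; the upper station: 0M 1B)
3. 2 merchants and 1 bandit → the upper station.  (the lower station: 2M 0B; the upper station: 2M 2B)
4. 1 bandit ← the lower station.  (the lower station: 2M 1B; the upper station: 2M 1B)
5. 2 merchants and 1 bandit → the upper station.  (the lower station: 0M 0B; the upper station: 4M 2B)

5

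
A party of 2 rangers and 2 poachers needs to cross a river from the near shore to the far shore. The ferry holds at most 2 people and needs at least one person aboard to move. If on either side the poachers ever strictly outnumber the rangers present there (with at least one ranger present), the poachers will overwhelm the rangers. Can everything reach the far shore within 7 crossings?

Yes

Yes — this plan uses 5 crossings (≤ 7):
1. 2 poachers → the far shore.  (the near shore: 2R 0P; the far shore: 0R 2P)
2. 1 poacher ← the near shore.  (the near shore: 2R 1P; the far shore: 0R 1P)
3. 2 rangers → the far shore.  (the near shore: 0R 1P; the far shore: 2R 1P)
4. 1 poacher ← the near shore.  (the near shore: 0R 2P; the far shore: 2R 0P)
5. 2 poachers → the far shore.  (the near shore: 0R 0P; the far shore: 2R 2P)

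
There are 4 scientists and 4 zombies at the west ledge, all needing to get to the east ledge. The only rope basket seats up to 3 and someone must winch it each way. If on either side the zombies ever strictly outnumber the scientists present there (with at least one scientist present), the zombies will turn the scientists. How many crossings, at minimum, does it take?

9

Counting alone: each trip to the east ledge takes at most 3 across and each return brings at least 1 back, so after t trips out (and t−1 returns) at most 3t − (t−1) of the 8 are across; that first reaches 8 at t = 4, so at least 7 crossings are needed.
The safety rule pushes this higher. Following every safe sequence of crossings, the most of the 8 that can be at the east ledge as the rope basket arrives there on crossing 7 is 7 — never all 8.
So no plan with fewer than 9 crossings exists, and this one achieves 9:
1. 2 zombies → the east ledge.  (the west ledge: 4S 2Z; the east ledge: 0S 2Z)
2. 1 zombie ← the west ledge.  (the west ledge: 4S 3Z; the east ledge: 0S 1Z)
3. 3 zombies → the east ledge.  (the west ledge: 4S 0Z; the east ledge: 0S 4Z)
4. 1 zombie ← the west ledge.  (the west ledge: 4S 1Z; the east ledge: 0S 3Z)
5. 3 scientists → the east ledge.  (the west ledge: 1S 1Z; the east ledge: 3S 3Z)
6. 1 scientist and 1 zombie ← the west ledge.  (the west ledge: 2S 2Z; the east ledge: 2S 2Z)
7. 2 scientists → the east ledge.  (the west ledge: 0S 2Z; the east ledge: 4S 2Z)
8. 1 zombie ← the west ledge.  (the west ledge: 0S 3Z; the east ledge: 4S 1Z)
9. 3 zombies → the east ledge.  (the west ledge: 0S 0Z; the east ledge: 4S 4Z)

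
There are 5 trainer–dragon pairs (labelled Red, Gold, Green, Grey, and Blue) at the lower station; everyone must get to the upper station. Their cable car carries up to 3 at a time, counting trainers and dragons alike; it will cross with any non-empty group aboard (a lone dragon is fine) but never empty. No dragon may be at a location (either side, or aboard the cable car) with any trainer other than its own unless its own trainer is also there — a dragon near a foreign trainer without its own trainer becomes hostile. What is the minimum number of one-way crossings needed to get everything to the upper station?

11

Counting alone: each trip to the upper station takes at most 3 across and each return brings at least 1 back, so after t trips out (and t−1 returns) at most 3t − (t−1) of the 10 are across; that first reaches 10 at t = 5, so at least 9 crossings are needed.
The safety rule pushes this higher. Following every safe sequence of crossings, the most of the 10 that can be at the upper station as the cable car arrives there on crossing 9 is 9 — never all 10.
So no plan with fewer than 11 crossings exists, and this one achieves 11:
1. dragon Red and trainer Red cross → the upper station.
2. trainer Red crosses ← the lower station.
3. dragon Gold, dragon Green, and dragon Grey cross → the upper station.
4. dragon Red crosses ← the lower station.
5. trainer Gold, trainer Green, and trainer Grey cross → the upper station.
6. dragon Gold and trainer Gold cross ← the lower station.
7. trainer Blue, trainer Gold, and trainer Red cross → the upper station.
8. dragon Green crosses ← the lower station.
9. dragon Gold and dragon Red cross → the upper station.
10. dragon Red crosses ← the lower station.
11. dragon Blue, dragon Green, and dragon Red cross → the upper station.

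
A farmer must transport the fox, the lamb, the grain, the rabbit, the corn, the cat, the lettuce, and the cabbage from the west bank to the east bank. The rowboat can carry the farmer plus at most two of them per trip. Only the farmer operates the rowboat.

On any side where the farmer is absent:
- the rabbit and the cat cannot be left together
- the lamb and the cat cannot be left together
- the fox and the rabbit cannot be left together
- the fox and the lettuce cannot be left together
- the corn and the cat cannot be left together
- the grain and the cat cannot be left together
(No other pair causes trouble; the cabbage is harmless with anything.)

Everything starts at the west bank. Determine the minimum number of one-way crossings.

Counting alone: the farmer can take at most 2 across per trip to the east bank, so moving all 8 needs at least 4 loaded trips out, with a return between consecutive ones — at least 7 crossings.
The safety rule pushes this higher. Following every safe sequence of crossings, the most of the 8 that can be at the east bank as the rowboat arrives there on crossing 7 is 6 — never all 8.
So no plan with fewer than 9 crossings exists, and this one achieves 9:
1. Farmer goes to the east bank with the cat and the fox.
2. Farmer goes back to the west bank alone.
3. Farmer goes to the east bank with the grain and the lamb.
4. Farmer goes back to the west bank with the cat.
5. Farmer goes to the east bank with the corn and the rabbit.
6. Farmer goes back to the west bank with the fox.
7. Farmer goes to the east bank with the cabbage and the lettuce.
8. Farmer goes back to the west bank alone.
9. Farmer goes to the east bank with the cat and the fox.

9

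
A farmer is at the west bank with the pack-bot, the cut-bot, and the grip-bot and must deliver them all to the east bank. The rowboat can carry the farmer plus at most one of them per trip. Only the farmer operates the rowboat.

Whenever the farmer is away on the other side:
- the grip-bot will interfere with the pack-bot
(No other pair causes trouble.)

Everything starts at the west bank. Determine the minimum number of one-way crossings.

5

Counting alone: the farmer can take at most 1 across per trip to the east bank, so moving all 3 needs at least 3 loaded trips out, with a return between consecutive ones — at least 5 crossings.
The plan below uses exactly 5 crossings, so it is optimal:
1. Farmer goes to the east bank with the pack-bot.
2. Farmer goes back to the west bank alone.
3. Farmer goes to the east bank with the cut-bot.
4. Farmer goes back to the west bank alone.
5. Farmer goes to the east bank with the grip-bot.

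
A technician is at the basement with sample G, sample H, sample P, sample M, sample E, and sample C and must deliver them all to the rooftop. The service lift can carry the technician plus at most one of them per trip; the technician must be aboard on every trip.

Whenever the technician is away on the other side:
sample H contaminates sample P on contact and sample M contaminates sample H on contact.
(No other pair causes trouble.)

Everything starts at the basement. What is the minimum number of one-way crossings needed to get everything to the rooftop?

Counting alone: the technician can take at most 1 across per trip to the rooftop, so moving all 6 needs at least 6 loaded trips out, with a return between consecutive ones — at least 11 crossings.
The safety rule pushes this higher. Following every safe sequence of crossings, the most of the 6 that can be at the rooftop as the service lift arrives there on crossing 11 is 5 — never all 6.
So no plan with fewer than 13 crossings exists, and this one achieves 13:
1. Technician goes to the rooftop with sample H.
2. Technician goes back to the basement alone.
3. Technician goes to the rooftop with sample G.
4. Technician goes back to the basement alone.
5. Technician goes to the rooftop with sample P.
6. Technician goes back to the basement with sample H.
7. Technician goes to the rooftop with sample M.
8. Technician goes back to the basement alone.
9. Technician goes to the rooftop with sample E.
10. Technician goes back to the basement alone.
11. Technician goes to the rooftop with sample C.
12. Technician goes back to the basement alone.
13. Technician goes to the rooftop with sample H.

13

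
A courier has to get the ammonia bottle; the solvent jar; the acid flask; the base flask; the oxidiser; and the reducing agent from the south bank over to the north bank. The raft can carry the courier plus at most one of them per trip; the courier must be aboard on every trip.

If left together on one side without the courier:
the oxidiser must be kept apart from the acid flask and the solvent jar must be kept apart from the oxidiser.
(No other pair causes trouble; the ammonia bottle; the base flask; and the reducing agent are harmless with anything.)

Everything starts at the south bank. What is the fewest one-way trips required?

13

Counting alone: the courier can take at most 1 across per trip to the north bank, so moving all 6 needs at least 6 loaded trips out, with a return between consecutive ones — at least 11 crossings.
The safety rule pushes this higher. Following every safe sequence of crossings, the most of the 6 that can be at the north bank as the raft arrives there on crossing 11 is 5 — never all 6.
So no plan with fewer than 13 crossings exists, and this one achieves 13:
1. Courier goes to the north bank with the oxidiser.
2. Courier goes back to the south bank alone.
3. Courier goes to the north bank with the ammonia bottle.
4. Courier goes back to the south bank alone.
5. Courier goes to the north bank with the solvent jar.
6. Courier goes back to the south bank with the oxidiser.
7. Courier goes to the north bank with the acid flask.
8. Courier goes back to the south bank alone.
9. Courier goes to the north bank with the base flask.
10. Courier goes back to the south bank alone.
11. Courier goes to the north bank with the reducing agent.
12. Courier goes back to the south bank alone.
13. Courier goes to the north bank with the oxidiser.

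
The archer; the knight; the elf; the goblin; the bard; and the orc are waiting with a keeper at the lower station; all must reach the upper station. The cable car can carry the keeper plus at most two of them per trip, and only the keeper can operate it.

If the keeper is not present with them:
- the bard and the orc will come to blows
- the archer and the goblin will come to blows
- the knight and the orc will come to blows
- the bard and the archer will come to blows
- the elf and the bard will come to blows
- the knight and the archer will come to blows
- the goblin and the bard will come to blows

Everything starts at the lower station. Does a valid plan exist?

Whatever the first load, the items left behind include a forbidden pair without the keeper. No opening move is safe, so no plan exists.

No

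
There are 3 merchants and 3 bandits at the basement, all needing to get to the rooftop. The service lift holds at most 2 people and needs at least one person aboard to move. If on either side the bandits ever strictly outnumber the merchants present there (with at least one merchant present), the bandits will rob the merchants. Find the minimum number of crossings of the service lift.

11

Counting alone: each trip to the rooftop takes at most 2 across and each return brings at least 1 back, so after t trips out (and t−1 returns) at most 2t − (t−1) of the 6 are across; that first reaches 6 at t = 5, so at least 9 crossings are needed.
The safety rule pushes this higher. Following every safe sequence of crossings, the most of the 6 that can be at the rooftop as the service lift arrives there on crossing 9 is 5 — never all 6.
So no plan with fewer than 11 crossings exists, and this one achieves 11:
1. 2 bandits → the rooftop.  (the basement: 3M 1B; the rooftop: 0M 2B)
2. 1 bandit ← the basement.  (the basement: 3M 2B; the rooftop: 0M 1B)
3. 2 bandits → the rooftop.  (the basement: 3M 0B; the rooftop: 0M 3B)
4. 1 bandit ← the basement.  (the basement: 3M 1B; the rooftop: 0M 2B)
5. 2 merchants → the rooftop.  (the basement: 1M 1B; the rooftop: 2M 2B)
6. 1 merchant and 1 bandit ← the basement.  (the basement: 2M 2B; the rooftop: 1M 1B)
7. 2 merchants → the rooftop.  (the basement: 0M 2B; the rooftop: 3M 1B)
8. 1 bandit ← the basement.  (the basement: 0M 3B; the rooftop: 3M 0B)
9. 2 bandits → the rooftop.  (the basement: 0M 1B; the rooftop: 3M 2B)
10. 1 bandit ← the basement.  (the basement: 0M 2B; the rooftop: 3M 1B)
11. 2 bandits → the rooftop.  (the basement: 0M 0B; the rooftop: 3M 3B)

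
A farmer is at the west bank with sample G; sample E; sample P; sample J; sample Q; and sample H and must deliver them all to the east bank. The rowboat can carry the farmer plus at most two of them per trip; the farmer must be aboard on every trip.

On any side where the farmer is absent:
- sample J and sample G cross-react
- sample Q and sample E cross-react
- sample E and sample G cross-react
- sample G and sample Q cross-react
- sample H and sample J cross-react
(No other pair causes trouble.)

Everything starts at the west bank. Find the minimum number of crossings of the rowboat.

Whatever the first load, the items left behind include a forbidden pair without the farmer. No opening move is safe, so no plan exists.

impossible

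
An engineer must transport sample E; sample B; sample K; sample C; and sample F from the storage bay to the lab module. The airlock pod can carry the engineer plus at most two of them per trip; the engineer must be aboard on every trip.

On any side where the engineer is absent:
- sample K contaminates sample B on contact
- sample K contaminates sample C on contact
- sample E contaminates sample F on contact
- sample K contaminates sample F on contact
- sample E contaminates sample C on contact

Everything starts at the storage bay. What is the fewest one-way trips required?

Counting alone: the engineer can take at most 2 across per trip to the lab module, so moving all 5 needs at least 3 loaded trips out, with a return between consecutive ones — at least 5 crossings.
The safety rule pushes this higher. Following every safe sequence of crossings, the most of the 5 that can be at the lab module as the airlock pod arrives there on crossing 5 is 4 — never all 5.
So no plan with fewer than 7 crossings exists, and this one achieves 7:
1. Engineer goes to the lab module with sample E and sample K.
2. Engineer goes back to the storage bay alone.
3. Engineer goes to the lab module with sample B.
4. Engineer goes back to the storage bay with sample K.
5. Engineer goes to the lab module with sample C and sample F.
6. Engineer goes back to the storage bay with sample E.
7. Engineer goes to the lab module with sample E and sample K.

7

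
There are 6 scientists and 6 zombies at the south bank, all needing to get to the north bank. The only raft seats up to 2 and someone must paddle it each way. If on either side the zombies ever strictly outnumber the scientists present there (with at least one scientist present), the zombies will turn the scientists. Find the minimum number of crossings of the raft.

Following every safe sequence of crossings from the start, the most of the 12 that can be at the north bank as the raft arrives there on crossings 1, 3, 5, 7, 9 is 2, 3, 4, 5, 6 respectively; the best ever achieved is 6 of 12.
From crossing 11 on, no configuration arises that was not already reachable earlier: only 15 distinct safe configurations (who is on which side, and where the raft is) can ever be reached, none of them has everyone across, and every continuation just revisits them. They are: 0 scientists + 0 zombies across (raft back at the start); 0 scientists + 1 zombie across (raft there); 0 scientists + 1 zombie across (raft back at the start); 0 scientists + 2 zombies across (raft there); 0 scientists + 2 zombies across (raft back at the start); 0 scientists + 3 zombies across (raft there); 0 scientists + 3 zombies across (raft back at the start); 0 scientists + 4 zombies across (raft there); 0 scientists + 4 zombies across (raft back at the start); 0 scientists + 5 zombies across (raft there); 0 scientists + 5 zombies across (raft back at the start); 0 scientists + 6 zombies across (raft there); 1 scientist + 1 zombie across (raft there); 1 scientist + 1 zombie across (raft back at the start); 2 scientists + 2 zombies across (raft there). So no valid plan exists.

impossible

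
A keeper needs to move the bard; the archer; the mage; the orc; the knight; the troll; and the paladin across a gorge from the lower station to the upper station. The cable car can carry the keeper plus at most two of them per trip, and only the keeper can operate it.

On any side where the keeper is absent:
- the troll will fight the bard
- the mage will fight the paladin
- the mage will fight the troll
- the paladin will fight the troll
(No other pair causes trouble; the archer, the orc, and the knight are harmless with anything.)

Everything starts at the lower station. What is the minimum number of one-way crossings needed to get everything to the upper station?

Counting alone: the keeper can take at most 2 across per trip to the upper station, so moving all 7 needs at least 4 loaded trips out, with a return between consecutive ones — at least 7 crossings.
The safety rule pushes this higher. Following every safe sequence of crossings, the most of the 7 that can be at the upper station as the cable car arrives there on crossings 7, 9 is 5, 6 respectively — never all 7.
So no plan with fewer than 11 crossings exists, and this one achieves 11:
1. Keeper goes to the upper station with the mage and the troll.  [the lower station: the archer, the bard, the knight, the orc, the paladin | the upper station: the mage, the troll]
2. Keeper goes back to the lower station with the mage.  [the lower station: the archer, the bard, the knight, the mage, the orc, the paladin | the upper station: the troll]
3. Keeper goes to the upper station with the bard and the mage.  [the lower station: the archer, the knight, the orc, the paladin | the upper station: the bard, the mage, the troll]
4. Keeper goes back to the lower station with the troll.  [the lower station: the archer, the knight, the orc, the paladin, the troll | the upper station: the bard, the mage]
5. Keeper goes to the upper station with the archer and the troll.  [the lower station: the knight, the orc, the paladin | the upper station: the archer, the bard, the mage, the troll]
6. Keeper goes back to the lower station with the troll.  [the lower station: the knight, the orc, the paladin, the troll | the upper station: the archer, the bard, the mage]
7. Keeper goes to the upper station with the orc and the troll.  [the lower station: the knight, the paladin | the upper station: the archer, the bard, the mage, the orc, the troll]
8. Keeper goes back to the lower station with the troll.  [the lower station: the knight, the paladin, the troll | the upper station: the archer, the bard, the mage, the orc]
9. Keeper goes to the upper station with the knight and the troll.  [the lower station: the paladin | the upper station: the archer, the bard, the knight, the mage, the orc, the troll]
10. Keeper goes back to the lower station with the troll.  [the lower station: the paladin, the troll | the upper station: the archer, the bard, the knight, the mage, the orc]
11. Keeper goes to the upper station with the paladin and the troll.  [the lower station: — | the upper station: the archer, the bard, the knight, the mage, the orc, the paladin, the troll]

11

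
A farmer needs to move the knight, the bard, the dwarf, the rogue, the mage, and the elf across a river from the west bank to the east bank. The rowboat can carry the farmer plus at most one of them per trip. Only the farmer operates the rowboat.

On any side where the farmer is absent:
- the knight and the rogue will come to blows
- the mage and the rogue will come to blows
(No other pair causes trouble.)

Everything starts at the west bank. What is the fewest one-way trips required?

13

Counting alone: the farmer can take at most 1 across per trip to the east bank, so moving all 6 needs at least 6 loaded trips out, with a return between consecutive ones — at least 11 crossings.
The safety rule pushes this higher. Following every safe sequence of crossings, the most of the 6 that can be at the east bank as the rowboat arrives there on crossing 11 is 5 — never all 6.
So no plan with fewer than 13 crossings exists, and this one achieves 13:
1. Farmer goes to the east bank with the rogue.
2. Farmer goes back to the west bank alone.
3. Farmer goes to the east bank with the knight.
4. Farmer goes back to the west bank with the rogue.
5. Farmer goes to the east bank with the mage.
6. Farmer goes back to the west bank alone.
7. Farmer goes to the east bank with the bard.
8. Farmer goes back to the west bank alone.
9. Farmer goes to the east bank with the dwarf.
10. Farmer goes back to the west bank alone.
11. Farmer goes to the east bank with the elf.
12. Farmer goes back to the west bank alone.
13. Farmer goes to the east bank with the rogue.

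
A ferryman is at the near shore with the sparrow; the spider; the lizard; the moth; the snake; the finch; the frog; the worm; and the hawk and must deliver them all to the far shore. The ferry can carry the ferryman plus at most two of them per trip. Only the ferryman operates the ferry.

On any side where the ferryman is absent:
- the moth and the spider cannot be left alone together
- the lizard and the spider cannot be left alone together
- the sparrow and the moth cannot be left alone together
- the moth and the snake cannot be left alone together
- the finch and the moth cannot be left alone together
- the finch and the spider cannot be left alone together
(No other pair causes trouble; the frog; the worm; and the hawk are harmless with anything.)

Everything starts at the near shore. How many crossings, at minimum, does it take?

Counting alone: the ferryman can take at most 2 across per trip to the far shore, so moving all 9 needs at least 5 loaded trips out, with a return between consecutive ones — at least 9 crossings.
The safety rule pushes this higher. Following every safe sequence of crossings, the most of the 9 that can be at the far shore as the ferry arrives there on crossings 9, 11, 13 is 6, 7, 8 respectively — never all 9.
So no plan with fewer than 15 crossings exists, and this one achieves 15:
1. Ferryman goes to the far shore with the moth and the spider.
2. Ferryman goes back to the near shore with the spider.
3. Ferryman goes to the far shore with the sparrow and the spider.
4. Ferryman goes back to the near shore with the moth.
5. Ferryman goes to the far shore with the moth and the snake.
6. Ferryman goes back to the near shore with the moth.
7. Ferryman goes to the far shore with the finch and the lizard.
8. Ferryman goes back to the near shore with the spider.
9. Ferryman goes to the far shore with the frog and the spider.
10. Ferryman goes back to the near shore with the spider.
11. Ferryman goes to the far shore with the spider and the worm.
12. Ferryman goes back to the near shore with the spider.
13. Ferryman goes to the far shore with the hawk and the spider.
14. Ferryman goes back to the near shore with the spider.
15. Ferryman goes to the far shore with the moth and the spider.

15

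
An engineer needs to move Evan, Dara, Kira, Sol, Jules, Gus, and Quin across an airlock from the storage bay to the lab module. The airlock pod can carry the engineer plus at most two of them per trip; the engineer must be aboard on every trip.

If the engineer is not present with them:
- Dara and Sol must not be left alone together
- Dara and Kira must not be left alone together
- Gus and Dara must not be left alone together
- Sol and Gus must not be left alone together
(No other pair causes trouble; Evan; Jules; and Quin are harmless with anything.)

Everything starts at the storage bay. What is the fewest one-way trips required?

11

Counting alone: the engineer can take at most 2 across per trip to the lab module, so moving all 7 needs at least 4 loaded trips out, with a return between consecutive ones — at least 7 crossings.
The safety rule pushes this higher. Following every safe sequence of crossings, the most of the 7 that can be at the lab module as the airlock pod arrives there on crossings 7, 9 is 5, 6 respectively — never all 7.
So no plan with fewer than 11 crossings exists, and this one achieves 11:
1. Engineer goes to the lab module with Dara and Sol.
2. Engineer goes back to the storage bay with Dara.
3. Engineer goes to the lab module with Dara and Evan.
4. Engineer goes back to the storage bay with Dara.
5. Engineer goes to the lab module with Dara and Kira.
6. Engineer goes back to the storage bay with Dara.
7. Engineer goes to the lab module with Dara and Jules.
8. Engineer goes back to the storage bay with Dara.
9. Engineer goes to the lab module with Dara and Quin.
10. Engineer goes back to the storage bay with Dara.
11. Engineer goes to the lab module with Dara and Gus.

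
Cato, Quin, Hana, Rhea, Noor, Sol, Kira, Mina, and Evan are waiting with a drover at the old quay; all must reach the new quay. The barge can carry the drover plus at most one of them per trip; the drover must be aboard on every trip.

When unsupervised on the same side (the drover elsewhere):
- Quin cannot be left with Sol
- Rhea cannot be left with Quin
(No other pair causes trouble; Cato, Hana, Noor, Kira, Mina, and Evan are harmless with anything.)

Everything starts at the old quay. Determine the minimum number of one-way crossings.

19

Counting alone: the drover can take at most 1 across per trip to the new quay, so moving all 9 needs at least 9 loaded trips out, with a return between consecutive ones — at least 17 crossings.
The safety rule pushes this higher. Following every safe sequence of crossings, the most of the 9 that can be at the new quay as the barge arrives there on crossing 17 is 8 — never all 9.
So no plan with fewer than 19 crossings exists, and this one achieves 19:
1. Drover goes to the new quay with Quin.
2. Drover goes back to the old quay alone.
3. Drover goes to the new quay with Cato.
4. Drover goes back to the old quay alone.
5. Drover goes to the new quay with Hana.
6. Drover goes back to the old quay alone.
7. Drover goes to the new quay with Rhea.
8. Drover goes back to the old quay with Quin.
9. Drover goes to the new quay with Sol.
10. Drover goes back to the old quay alone.
11. Drover goes to the new quay with Noor.
12. Drover goes back to the old quay alone.
13. Drover goes to the new quay with Kira.
14. Drover goes back to the old quay alone.
15. Drover goes to the new quay with Mina.
16. Drover goes back to the old quay alone.
17. Drover goes to the new quay with Evan.
18. Drover goes back to the old quay alone.
19. Drover goes to the new quay with Quin.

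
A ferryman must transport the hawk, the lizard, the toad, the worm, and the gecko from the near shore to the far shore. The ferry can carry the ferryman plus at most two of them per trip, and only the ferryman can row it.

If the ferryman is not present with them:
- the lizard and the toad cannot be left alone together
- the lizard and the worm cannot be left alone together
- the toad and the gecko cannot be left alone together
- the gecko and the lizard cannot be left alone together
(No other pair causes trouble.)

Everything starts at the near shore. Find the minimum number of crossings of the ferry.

Counting alone: the ferryman can take at most 2 across per trip to the far shore, so moving all 5 needs at least 3 loaded trips out, with a return between consecutive ones — at least 5 crossings.
The safety rule pushes this higher. Following every safe sequence of crossings, the most of the 5 that can be at the far shore as the ferry arrives there on crossing 5 is 4 — never all 5.
So no plan with fewer than 7 crossings exists, and this one achieves 7:
1. Ferryman goes to the far shore with the lizard and the toad.
2. Ferryman goes back to the near shore with the lizard.
3. Ferryman goes to the far shore with the hawk and the lizard.
4. Ferryman goes back to the near shore with the lizard.
5. Ferryman goes to the far shore with the lizard and the worm.
6. Ferryman goes back to the near shore with the lizard.
7. Ferryman goes to the far shore with the gecko and the lizard.

7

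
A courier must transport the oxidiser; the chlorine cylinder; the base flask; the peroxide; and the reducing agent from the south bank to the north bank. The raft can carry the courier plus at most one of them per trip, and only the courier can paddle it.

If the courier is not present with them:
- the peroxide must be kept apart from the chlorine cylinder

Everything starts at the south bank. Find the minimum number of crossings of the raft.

Counting alone: the courier can take at most 1 across per trip to the north bank, so moving all 5 needs at least 5 loaded trips out, with a return between consecutive ones — at least 9 crossings.
The plan below uses exactly 9 crossings, so it is optimal:
1. Courier goes to the north bank with the chlorine cylinder.
2. Courier goes back to the south bank alone.
3. Courier goes to the north bank with the oxidiser.
4. Courier goes back to the south bank alone.
5. Courier goes to the north bank with the base flask.
6. Courier goes back to the south bank alone.
7. Courier goes to the north bank with the reducing agent.
8. Courier goes back to the south bank alone.
9. Courier goes to the north bank with the peroxide.

9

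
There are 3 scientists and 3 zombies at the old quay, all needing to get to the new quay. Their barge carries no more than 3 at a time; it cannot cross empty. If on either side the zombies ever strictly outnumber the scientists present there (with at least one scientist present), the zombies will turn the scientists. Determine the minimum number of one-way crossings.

Counting alone: each trip to the new quay takes at most 3 across and each return brings at least 1 back, so after t trips out (and t−1 returns) at most 3t − (t−1) of the 6 are across; that first reaches 6 at t = 3, so at least 5 crossings are needed.
The plan below uses exactly 5 crossings, so it is optimal:
1. 2 zombies → the new quay.  (the old quay: 3S 1Z; the new quay: 0S 2Z)
2. 1 zombie ← the old quay.  (the old quay: 3S 2Z; the new quay: 0S 1Z)
3. 3 scientists → the new quay.  (the old quay: 0S 2Z; the new quay: 3S 1Z)
4. 1 zombie ← the old quay.  (the old quay: 0S 3Z; the new quay: 3S 0Z)
5. 3 zombies → the new quay.  (the old quay: 0S 0Z; the new quay: 3S 3Z)

5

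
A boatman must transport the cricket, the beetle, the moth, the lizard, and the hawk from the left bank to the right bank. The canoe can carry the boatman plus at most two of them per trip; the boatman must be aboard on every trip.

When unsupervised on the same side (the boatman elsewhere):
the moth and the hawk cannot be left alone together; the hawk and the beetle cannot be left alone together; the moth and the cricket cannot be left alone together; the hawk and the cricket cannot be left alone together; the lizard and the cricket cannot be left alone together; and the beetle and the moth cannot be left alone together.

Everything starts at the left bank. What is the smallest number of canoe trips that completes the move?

Whatever the first load, the items left behind include a forbidden pair without the boatman. No opening move is safe, so no plan exists.

impossible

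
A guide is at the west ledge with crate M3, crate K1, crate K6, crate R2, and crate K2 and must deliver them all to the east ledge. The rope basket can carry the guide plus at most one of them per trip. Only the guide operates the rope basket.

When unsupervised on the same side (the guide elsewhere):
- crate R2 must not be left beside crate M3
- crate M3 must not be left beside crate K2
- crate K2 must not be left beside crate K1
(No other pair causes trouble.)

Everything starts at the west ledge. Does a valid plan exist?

Whatever the first load, the items left behind include a forbidden pair without the guide. No opening move is safe, so no plan exists.

No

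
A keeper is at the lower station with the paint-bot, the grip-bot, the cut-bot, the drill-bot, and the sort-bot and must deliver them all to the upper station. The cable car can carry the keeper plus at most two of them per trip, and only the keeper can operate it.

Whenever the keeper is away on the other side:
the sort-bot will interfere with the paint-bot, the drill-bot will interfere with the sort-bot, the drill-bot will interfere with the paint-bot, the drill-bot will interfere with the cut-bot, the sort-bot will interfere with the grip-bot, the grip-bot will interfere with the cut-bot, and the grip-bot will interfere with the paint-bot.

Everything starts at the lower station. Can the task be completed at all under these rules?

Whatever the first load, the items left behind include a forbidden pair without the keeper. No opening move is safe, so no plan exists.

No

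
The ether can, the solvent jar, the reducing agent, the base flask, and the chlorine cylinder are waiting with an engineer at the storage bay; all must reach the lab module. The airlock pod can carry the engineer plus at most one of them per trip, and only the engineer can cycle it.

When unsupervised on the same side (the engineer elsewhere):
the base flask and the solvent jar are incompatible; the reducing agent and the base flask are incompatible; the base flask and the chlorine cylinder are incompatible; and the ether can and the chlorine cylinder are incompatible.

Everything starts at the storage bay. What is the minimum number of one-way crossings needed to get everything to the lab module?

impossible

Whatever the first load, the items left behind include a forbidden pair without the engineer. No opening move is safe, so no plan exists.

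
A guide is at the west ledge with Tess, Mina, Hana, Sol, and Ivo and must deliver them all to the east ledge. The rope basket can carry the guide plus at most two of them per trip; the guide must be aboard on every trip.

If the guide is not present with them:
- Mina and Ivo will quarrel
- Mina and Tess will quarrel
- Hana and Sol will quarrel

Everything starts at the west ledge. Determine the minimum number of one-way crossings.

Counting alone: the guide can take at most 2 across per trip to the east ledge, so moving all 5 needs at least 3 loaded trips out, with a return between consecutive ones — at least 5 crossings.
The plan below uses exactly 5 crossings, so it is optimal:
1. Guide goes to the east ledge with Hana and Mina.
2. Guide goes back to the west ledge alone.
3. Guide goes to the east ledge with Ivo and Tess.
4. Guide goes back to the west ledge with Mina.
5. Guide goes to the east ledge with Mina and Sol.

5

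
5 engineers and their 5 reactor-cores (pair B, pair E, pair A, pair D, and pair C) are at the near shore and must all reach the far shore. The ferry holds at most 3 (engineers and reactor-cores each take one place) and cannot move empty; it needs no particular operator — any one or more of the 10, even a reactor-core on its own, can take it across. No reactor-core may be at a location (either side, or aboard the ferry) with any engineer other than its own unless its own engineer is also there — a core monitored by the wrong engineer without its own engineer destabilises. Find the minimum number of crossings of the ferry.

11

Counting alone: each trip to the far shore takes at most 3 across and each return brings at least 1 back, so after t trips out (and t−1 returns) at most 3t − (t−1) of the 10 are across; that first reaches 10 at t = 5, so at least 9 crossings are needed.
The safety rule pushes this higher. Following every safe sequence of crossings, the most of the 10 that can be at the far shore as the ferry arrives there on crossing 9 is 9 — never all 10.
So no plan with fewer than 11 crossings exists, and this one achieves 11:
1. engineer B and reactor-core B cross → the far shore.
2. engineer B crosses ← the near shore.
3. reactor-core A, reactor-core D, and reactor-core E cross → the far shore.
4. reactor-core B crosses ← the near shore.
5. engineer A, engineer D, and engineer E cross → the far shore.
6. engineer E and reactor-core E cross ← the near shore.
7. engineer B, engineer C, and engineer E cross → the far shore.
8. reactor-core A crosses ← the near shore.
9. reactor-core B and reactor-core E cross → the far shore.
10. reactor-core B crosses ← the near shore.
11. reactor-core A, reactor-core B, and reactor-core C cross → the far shore.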